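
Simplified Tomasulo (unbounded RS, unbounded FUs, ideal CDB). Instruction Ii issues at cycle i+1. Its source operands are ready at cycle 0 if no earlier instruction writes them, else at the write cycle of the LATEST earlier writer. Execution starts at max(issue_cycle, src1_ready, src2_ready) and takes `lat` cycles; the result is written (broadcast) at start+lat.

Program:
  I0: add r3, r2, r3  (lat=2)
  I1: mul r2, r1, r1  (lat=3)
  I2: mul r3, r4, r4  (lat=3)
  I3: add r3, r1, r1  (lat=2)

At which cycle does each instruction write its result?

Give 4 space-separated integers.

I0 add r3: issue@1 deps=(None,None) exec_start@1 write@3
I1 mul r2: issue@2 deps=(None,None) exec_start@2 write@5
I2 mul r3: issue@3 deps=(None,None) exec_start@3 write@6
I3 add r3: issue@4 deps=(None,None) exec_start@4 write@6

Answer: 3 5 6 6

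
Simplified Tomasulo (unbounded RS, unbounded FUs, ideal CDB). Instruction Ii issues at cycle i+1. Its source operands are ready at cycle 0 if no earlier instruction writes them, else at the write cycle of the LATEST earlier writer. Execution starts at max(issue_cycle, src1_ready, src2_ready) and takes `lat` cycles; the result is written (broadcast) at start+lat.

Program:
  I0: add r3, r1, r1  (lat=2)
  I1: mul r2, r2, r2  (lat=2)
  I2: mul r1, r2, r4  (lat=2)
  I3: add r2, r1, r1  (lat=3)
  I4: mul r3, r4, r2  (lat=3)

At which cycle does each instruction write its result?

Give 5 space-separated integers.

Answer: 3 4 6 9 12

Derivation:
I0 add r3: issue@1 deps=(None,None) exec_start@1 write@3
I1 mul r2: issue@2 deps=(None,None) exec_start@2 write@4
I2 mul r1: issue@3 deps=(1,None) exec_start@4 write@6
I3 add r2: issue@4 deps=(2,2) exec_start@6 write@9
I4 mul r3: issue@5 deps=(None,3) exec_start@9 write@12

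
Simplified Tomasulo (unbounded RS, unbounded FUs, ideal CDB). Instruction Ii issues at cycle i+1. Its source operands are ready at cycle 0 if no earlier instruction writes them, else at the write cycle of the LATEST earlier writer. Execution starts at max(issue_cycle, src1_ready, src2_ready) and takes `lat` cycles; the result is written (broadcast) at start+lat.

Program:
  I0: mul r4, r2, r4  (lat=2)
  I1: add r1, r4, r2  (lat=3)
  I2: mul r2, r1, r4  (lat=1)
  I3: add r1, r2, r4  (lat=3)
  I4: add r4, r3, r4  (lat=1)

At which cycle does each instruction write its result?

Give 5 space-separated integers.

Answer: 3 6 7 10 6

Derivation:
I0 mul r4: issue@1 deps=(None,None) exec_start@1 write@3
I1 add r1: issue@2 deps=(0,None) exec_start@3 write@6
I2 mul r2: issue@3 deps=(1,0) exec_start@6 write@7
I3 add r1: issue@4 deps=(2,0) exec_start@7 write@10
I4 add r4: issue@5 deps=(None,0) exec_start@5 write@6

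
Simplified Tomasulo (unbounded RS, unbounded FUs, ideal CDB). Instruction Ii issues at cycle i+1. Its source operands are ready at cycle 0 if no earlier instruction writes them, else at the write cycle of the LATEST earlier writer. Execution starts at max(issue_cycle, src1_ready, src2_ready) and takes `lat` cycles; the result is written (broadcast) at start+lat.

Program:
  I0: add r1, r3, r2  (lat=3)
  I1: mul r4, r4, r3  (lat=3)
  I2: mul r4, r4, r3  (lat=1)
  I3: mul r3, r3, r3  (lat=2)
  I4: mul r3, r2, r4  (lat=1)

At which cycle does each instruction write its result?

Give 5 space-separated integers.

Answer: 4 5 6 6 7

Derivation:
I0 add r1: issue@1 deps=(None,None) exec_start@1 write@4
I1 mul r4: issue@2 deps=(None,None) exec_start@2 write@5
I2 mul r4: issue@3 deps=(1,None) exec_start@5 write@6
I3 mul r3: issue@4 deps=(None,None) exec_start@4 write@6
I4 mul r3: issue@5 deps=(None,2) exec_start@6 write@7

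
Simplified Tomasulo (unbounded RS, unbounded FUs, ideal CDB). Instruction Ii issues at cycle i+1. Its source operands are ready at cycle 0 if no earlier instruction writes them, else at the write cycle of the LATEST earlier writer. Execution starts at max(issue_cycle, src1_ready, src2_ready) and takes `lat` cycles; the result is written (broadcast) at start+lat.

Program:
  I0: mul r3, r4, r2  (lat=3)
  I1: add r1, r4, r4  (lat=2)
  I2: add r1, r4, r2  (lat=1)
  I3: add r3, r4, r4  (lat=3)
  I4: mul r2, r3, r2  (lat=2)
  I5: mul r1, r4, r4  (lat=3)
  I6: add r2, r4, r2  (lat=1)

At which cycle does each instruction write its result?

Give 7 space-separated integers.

Answer: 4 4 4 7 9 9 10

Derivation:
I0 mul r3: issue@1 deps=(None,None) exec_start@1 write@4
I1 add r1: issue@2 deps=(None,None) exec_start@2 write@4
I2 add r1: issue@3 deps=(None,None) exec_start@3 write@4
I3 add r3: issue@4 deps=(None,None) exec_start@4 write@7
I4 mul r2: issue@5 deps=(3,None) exec_start@7 write@9
I5 mul r1: issue@6 deps=(None,None) exec_start@6 write@9
I6 add r2: issue@7 deps=(None,4) exec_start@9 write@10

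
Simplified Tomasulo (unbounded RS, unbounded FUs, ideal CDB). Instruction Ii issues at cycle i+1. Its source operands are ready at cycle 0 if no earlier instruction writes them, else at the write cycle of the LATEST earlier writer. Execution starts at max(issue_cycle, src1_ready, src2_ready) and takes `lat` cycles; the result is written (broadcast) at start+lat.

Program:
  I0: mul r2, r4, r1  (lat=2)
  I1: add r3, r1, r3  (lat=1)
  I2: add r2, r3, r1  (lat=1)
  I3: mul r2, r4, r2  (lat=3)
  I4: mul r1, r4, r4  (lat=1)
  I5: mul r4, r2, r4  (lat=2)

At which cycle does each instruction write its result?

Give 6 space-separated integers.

I0 mul r2: issue@1 deps=(None,None) exec_start@1 write@3
I1 add r3: issue@2 deps=(None,None) exec_start@2 write@3
I2 add r2: issue@3 deps=(1,None) exec_start@3 write@4
I3 mul r2: issue@4 deps=(None,2) exec_start@4 write@7
I4 mul r1: issue@5 deps=(None,None) exec_start@5 write@6
I5 mul r4: issue@6 deps=(3,None) exec_start@7 write@9

Answer: 3 3 4 7 6 9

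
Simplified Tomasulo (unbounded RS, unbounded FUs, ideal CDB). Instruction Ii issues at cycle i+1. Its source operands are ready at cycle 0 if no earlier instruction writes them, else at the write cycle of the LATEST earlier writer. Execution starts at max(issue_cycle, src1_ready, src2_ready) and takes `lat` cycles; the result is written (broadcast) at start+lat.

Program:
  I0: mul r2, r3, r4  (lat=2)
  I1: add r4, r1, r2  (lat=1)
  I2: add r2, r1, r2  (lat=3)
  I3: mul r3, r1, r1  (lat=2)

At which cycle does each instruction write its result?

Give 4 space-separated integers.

I0 mul r2: issue@1 deps=(None,None) exec_start@1 write@3
I1 add r4: issue@2 deps=(None,0) exec_start@3 write@4
I2 add r2: issue@3 deps=(None,0) exec_start@3 write@6
I3 mul r3: issue@4 deps=(None,None) exec_start@4 write@6

Answer: 3 4 6 6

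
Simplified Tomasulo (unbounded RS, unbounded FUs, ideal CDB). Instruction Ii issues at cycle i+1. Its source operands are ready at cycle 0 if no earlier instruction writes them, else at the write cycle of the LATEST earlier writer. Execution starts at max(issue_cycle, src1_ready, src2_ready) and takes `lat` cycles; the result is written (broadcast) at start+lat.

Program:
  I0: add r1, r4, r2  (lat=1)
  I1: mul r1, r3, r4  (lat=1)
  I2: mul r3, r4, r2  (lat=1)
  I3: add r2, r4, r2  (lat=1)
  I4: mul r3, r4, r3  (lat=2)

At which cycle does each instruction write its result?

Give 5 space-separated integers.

Answer: 2 3 4 5 7

Derivation:
I0 add r1: issue@1 deps=(None,None) exec_start@1 write@2
I1 mul r1: issue@2 deps=(None,None) exec_start@2 write@3
I2 mul r3: issue@3 deps=(None,None) exec_start@3 write@4
I3 add r2: issue@4 deps=(None,None) exec_start@4 write@5
I4 mul r3: issue@5 deps=(None,2) exec_start@5 write@7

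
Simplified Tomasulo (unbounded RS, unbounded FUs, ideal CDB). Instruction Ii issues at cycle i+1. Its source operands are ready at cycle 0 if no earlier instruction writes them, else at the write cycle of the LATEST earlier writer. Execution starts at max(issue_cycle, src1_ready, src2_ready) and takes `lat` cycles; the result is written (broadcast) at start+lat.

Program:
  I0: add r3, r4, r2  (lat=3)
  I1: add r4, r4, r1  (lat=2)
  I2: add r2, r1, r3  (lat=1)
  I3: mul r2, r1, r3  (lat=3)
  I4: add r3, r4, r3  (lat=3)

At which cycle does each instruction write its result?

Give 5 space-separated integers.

I0 add r3: issue@1 deps=(None,None) exec_start@1 write@4
I1 add r4: issue@2 deps=(None,None) exec_start@2 write@4
I2 add r2: issue@3 deps=(None,0) exec_start@4 write@5
I3 mul r2: issue@4 deps=(None,0) exec_start@4 write@7
I4 add r3: issue@5 deps=(1,0) exec_start@5 write@8

Answer: 4 4 5 7 8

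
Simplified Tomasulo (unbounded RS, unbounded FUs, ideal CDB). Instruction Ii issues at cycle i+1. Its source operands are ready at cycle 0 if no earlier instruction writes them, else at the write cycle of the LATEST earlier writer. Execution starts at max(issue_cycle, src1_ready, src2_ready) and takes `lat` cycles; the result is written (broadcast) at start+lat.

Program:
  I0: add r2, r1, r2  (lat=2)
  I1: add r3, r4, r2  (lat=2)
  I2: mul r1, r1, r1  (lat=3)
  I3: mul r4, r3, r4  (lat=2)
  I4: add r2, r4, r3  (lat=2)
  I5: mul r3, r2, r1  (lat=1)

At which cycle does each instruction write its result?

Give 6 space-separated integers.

I0 add r2: issue@1 deps=(None,None) exec_start@1 write@3
I1 add r3: issue@2 deps=(None,0) exec_start@3 write@5
I2 mul r1: issue@3 deps=(None,None) exec_start@3 write@6
I3 mul r4: issue@4 deps=(1,None) exec_start@5 write@7
I4 add r2: issue@5 deps=(3,1) exec_start@7 write@9
I5 mul r3: issue@6 deps=(4,2) exec_start@9 write@10

Answer: 3 5 6 7 9 10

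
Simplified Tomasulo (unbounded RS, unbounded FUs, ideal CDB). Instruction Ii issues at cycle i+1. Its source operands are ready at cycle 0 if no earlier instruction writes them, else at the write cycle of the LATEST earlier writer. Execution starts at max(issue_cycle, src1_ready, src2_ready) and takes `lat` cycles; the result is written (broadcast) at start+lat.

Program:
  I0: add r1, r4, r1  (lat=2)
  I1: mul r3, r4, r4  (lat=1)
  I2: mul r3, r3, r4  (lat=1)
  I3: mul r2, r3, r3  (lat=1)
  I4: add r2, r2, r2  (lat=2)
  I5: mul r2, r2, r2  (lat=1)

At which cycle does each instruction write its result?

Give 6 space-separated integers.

I0 add r1: issue@1 deps=(None,None) exec_start@1 write@3
I1 mul r3: issue@2 deps=(None,None) exec_start@2 write@3
I2 mul r3: issue@3 deps=(1,None) exec_start@3 write@4
I3 mul r2: issue@4 deps=(2,2) exec_start@4 write@5
I4 add r2: issue@5 deps=(3,3) exec_start@5 write@7
I5 mul r2: issue@6 deps=(4,4) exec_start@7 write@8

Answer: 3 3 4 5 7 8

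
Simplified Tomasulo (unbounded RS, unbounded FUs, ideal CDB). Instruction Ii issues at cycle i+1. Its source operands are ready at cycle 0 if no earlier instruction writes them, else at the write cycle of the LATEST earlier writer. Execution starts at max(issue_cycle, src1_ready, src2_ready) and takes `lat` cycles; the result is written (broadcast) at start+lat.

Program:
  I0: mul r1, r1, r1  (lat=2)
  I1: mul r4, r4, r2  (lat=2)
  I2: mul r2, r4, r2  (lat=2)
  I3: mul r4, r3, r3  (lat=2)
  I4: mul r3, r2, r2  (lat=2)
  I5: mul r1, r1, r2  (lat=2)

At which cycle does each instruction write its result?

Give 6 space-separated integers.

I0 mul r1: issue@1 deps=(None,None) exec_start@1 write@3
I1 mul r4: issue@2 deps=(None,None) exec_start@2 write@4
I2 mul r2: issue@3 deps=(1,None) exec_start@4 write@6
I3 mul r4: issue@4 deps=(None,None) exec_start@4 write@6
I4 mul r3: issue@5 deps=(2,2) exec_start@6 write@8
I5 mul r1: issue@6 deps=(0,2) exec_start@6 write@8

Answer: 3 4 6 6 8 8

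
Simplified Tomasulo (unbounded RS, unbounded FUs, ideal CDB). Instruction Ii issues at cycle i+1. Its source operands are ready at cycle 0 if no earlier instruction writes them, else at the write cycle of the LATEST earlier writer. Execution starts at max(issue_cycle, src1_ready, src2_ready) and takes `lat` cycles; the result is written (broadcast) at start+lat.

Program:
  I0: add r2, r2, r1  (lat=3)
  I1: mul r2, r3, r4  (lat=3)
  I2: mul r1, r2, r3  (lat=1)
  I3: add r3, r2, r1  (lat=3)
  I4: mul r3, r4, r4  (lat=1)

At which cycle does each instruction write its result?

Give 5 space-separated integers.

Answer: 4 5 6 9 6

Derivation:
I0 add r2: issue@1 deps=(None,None) exec_start@1 write@4
I1 mul r2: issue@2 deps=(None,None) exec_start@2 write@5
I2 mul r1: issue@3 deps=(1,None) exec_start@5 write@6
I3 add r3: issue@4 deps=(1,2) exec_start@6 write@9
I4 mul r3: issue@5 deps=(None,None) exec_start@5 write@6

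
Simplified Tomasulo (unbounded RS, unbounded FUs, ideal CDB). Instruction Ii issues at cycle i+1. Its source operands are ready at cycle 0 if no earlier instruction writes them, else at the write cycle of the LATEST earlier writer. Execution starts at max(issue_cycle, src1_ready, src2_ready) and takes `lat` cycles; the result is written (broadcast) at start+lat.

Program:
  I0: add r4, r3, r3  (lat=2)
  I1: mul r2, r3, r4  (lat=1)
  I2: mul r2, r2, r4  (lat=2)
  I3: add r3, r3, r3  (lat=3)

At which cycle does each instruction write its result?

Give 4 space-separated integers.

Answer: 3 4 6 7

Derivation:
I0 add r4: issue@1 deps=(None,None) exec_start@1 write@3
I1 mul r2: issue@2 deps=(None,0) exec_start@3 write@4
I2 mul r2: issue@3 deps=(1,0) exec_start@4 write@6
I3 add r3: issue@4 deps=(None,None) exec_start@4 write@7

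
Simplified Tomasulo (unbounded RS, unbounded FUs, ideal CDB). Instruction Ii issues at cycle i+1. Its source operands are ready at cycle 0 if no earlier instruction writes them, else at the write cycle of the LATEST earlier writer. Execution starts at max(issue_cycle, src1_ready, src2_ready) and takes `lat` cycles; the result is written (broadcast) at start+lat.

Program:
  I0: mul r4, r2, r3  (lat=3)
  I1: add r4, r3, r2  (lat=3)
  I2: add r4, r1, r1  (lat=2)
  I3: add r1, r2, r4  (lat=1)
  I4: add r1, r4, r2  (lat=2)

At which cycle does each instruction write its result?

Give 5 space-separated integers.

Answer: 4 5 5 6 7

Derivation:
I0 mul r4: issue@1 deps=(None,None) exec_start@1 write@4
I1 add r4: issue@2 deps=(None,None) exec_start@2 write@5
I2 add r4: issue@3 deps=(None,None) exec_start@3 write@5
I3 add r1: issue@4 deps=(None,2) exec_start@5 write@6
I4 add r1: issue@5 deps=(2,None) exec_start@5 write@7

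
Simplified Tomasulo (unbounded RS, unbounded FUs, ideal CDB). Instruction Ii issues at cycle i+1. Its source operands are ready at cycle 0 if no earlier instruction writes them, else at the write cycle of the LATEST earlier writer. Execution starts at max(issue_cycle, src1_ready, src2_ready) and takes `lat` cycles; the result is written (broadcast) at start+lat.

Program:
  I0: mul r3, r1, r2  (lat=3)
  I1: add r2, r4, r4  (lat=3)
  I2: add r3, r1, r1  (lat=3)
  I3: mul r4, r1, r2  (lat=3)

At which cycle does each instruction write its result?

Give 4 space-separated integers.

Answer: 4 5 6 8

Derivation:
I0 mul r3: issue@1 deps=(None,None) exec_start@1 write@4
I1 add r2: issue@2 deps=(None,None) exec_start@2 write@5
I2 add r3: issue@3 deps=(None,None) exec_start@3 write@6
I3 mul r4: issue@4 deps=(None,1) exec_start@5 write@8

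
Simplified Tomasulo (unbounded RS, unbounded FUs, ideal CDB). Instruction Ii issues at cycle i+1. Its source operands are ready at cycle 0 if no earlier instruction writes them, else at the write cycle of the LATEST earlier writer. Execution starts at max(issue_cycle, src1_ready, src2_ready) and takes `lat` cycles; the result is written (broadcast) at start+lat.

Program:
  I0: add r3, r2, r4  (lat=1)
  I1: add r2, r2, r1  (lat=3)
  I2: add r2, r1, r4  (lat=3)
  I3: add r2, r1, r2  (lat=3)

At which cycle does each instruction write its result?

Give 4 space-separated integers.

I0 add r3: issue@1 deps=(None,None) exec_start@1 write@2
I1 add r2: issue@2 deps=(None,None) exec_start@2 write@5
I2 add r2: issue@3 deps=(None,None) exec_start@3 write@6
I3 add r2: issue@4 deps=(None,2) exec_start@6 write@9

Answer: 2 5 6 9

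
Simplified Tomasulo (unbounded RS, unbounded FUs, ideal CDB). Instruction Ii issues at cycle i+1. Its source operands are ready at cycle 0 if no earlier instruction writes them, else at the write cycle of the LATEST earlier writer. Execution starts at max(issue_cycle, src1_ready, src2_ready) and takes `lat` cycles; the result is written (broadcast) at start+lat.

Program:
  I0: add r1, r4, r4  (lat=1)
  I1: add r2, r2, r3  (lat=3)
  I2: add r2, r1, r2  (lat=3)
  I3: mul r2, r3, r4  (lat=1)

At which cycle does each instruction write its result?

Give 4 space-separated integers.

I0 add r1: issue@1 deps=(None,None) exec_start@1 write@2
I1 add r2: issue@2 deps=(None,None) exec_start@2 write@5
I2 add r2: issue@3 deps=(0,1) exec_start@5 write@8
I3 mul r2: issue@4 deps=(None,None) exec_start@4 write@5

Answer: 2 5 8 5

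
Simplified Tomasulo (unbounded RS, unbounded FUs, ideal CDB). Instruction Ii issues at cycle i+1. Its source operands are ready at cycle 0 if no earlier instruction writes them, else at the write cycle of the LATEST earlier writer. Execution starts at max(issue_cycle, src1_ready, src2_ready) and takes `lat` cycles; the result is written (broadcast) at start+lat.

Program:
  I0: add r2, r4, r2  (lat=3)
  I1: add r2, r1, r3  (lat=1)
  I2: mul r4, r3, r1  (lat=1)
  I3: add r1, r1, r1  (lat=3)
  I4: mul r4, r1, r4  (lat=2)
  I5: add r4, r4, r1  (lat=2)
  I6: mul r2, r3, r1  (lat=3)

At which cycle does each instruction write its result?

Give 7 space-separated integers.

I0 add r2: issue@1 deps=(None,None) exec_start@1 write@4
I1 add r2: issue@2 deps=(None,None) exec_start@2 write@3
I2 mul r4: issue@3 deps=(None,None) exec_start@3 write@4
I3 add r1: issue@4 deps=(None,None) exec_start@4 write@7
I4 mul r4: issue@5 deps=(3,2) exec_start@7 write@9
I5 add r4: issue@6 deps=(4,3) exec_start@9 write@11
I6 mul r2: issue@7 deps=(None,3) exec_start@7 write@10

Answer: 4 3 4 7 9 11 10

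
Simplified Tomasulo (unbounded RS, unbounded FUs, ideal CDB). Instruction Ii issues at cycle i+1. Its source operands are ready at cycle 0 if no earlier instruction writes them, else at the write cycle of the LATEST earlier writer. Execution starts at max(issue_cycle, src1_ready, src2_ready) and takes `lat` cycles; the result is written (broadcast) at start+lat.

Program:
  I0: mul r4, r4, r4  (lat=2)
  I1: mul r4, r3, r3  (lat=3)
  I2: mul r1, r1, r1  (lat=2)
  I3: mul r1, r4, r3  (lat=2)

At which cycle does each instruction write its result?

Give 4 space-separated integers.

I0 mul r4: issue@1 deps=(None,None) exec_start@1 write@3
I1 mul r4: issue@2 deps=(None,None) exec_start@2 write@5
I2 mul r1: issue@3 deps=(None,None) exec_start@3 write@5
I3 mul r1: issue@4 deps=(1,None) exec_start@5 write@7

Answer: 3 5 5 7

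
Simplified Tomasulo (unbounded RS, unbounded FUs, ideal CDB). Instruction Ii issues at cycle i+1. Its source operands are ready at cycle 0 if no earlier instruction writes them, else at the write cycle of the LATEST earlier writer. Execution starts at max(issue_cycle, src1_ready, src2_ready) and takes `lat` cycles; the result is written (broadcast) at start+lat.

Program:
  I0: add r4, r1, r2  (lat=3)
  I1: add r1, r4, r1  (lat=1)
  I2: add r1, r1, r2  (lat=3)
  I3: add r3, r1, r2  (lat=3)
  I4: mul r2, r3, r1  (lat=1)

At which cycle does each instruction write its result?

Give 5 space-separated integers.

I0 add r4: issue@1 deps=(None,None) exec_start@1 write@4
I1 add r1: issue@2 deps=(0,None) exec_start@4 write@5
I2 add r1: issue@3 deps=(1,None) exec_start@5 write@8
I3 add r3: issue@4 deps=(2,None) exec_start@8 write@11
I4 mul r2: issue@5 deps=(3,2) exec_start@11 write@12

Answer: 4 5 8 11 12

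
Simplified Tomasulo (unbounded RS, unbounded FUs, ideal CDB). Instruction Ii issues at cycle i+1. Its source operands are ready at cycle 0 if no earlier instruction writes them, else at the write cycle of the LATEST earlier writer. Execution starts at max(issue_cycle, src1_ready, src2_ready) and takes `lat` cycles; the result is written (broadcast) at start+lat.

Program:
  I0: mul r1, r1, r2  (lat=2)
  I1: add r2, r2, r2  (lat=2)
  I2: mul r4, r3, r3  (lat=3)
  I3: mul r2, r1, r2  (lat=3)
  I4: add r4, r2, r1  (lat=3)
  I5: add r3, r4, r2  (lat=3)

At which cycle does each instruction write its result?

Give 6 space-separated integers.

Answer: 3 4 6 7 10 13

Derivation:
I0 mul r1: issue@1 deps=(None,None) exec_start@1 write@3
I1 add r2: issue@2 deps=(None,None) exec_start@2 write@4
I2 mul r4: issue@3 deps=(None,None) exec_start@3 write@6
I3 mul r2: issue@4 deps=(0,1) exec_start@4 write@7
I4 add r4: issue@5 deps=(3,0) exec_start@7 write@10
I5 add r3: issue@6 deps=(4,3) exec_start@10 write@13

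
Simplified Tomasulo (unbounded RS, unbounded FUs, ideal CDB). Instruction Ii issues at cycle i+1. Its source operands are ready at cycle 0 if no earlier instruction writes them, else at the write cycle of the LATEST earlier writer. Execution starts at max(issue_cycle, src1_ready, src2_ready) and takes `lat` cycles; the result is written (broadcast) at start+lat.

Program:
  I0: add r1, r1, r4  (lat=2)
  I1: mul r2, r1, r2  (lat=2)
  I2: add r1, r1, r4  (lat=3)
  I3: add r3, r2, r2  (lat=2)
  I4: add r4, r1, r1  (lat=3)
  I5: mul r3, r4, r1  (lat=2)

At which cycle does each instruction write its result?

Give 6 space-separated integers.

I0 add r1: issue@1 deps=(None,None) exec_start@1 write@3
I1 mul r2: issue@2 deps=(0,None) exec_start@3 write@5
I2 add r1: issue@3 deps=(0,None) exec_start@3 write@6
I3 add r3: issue@4 deps=(1,1) exec_start@5 write@7
I4 add r4: issue@5 deps=(2,2) exec_start@6 write@9
I5 mul r3: issue@6 deps=(4,2) exec_start@9 write@11

Answer: 3 5 6 7 9 11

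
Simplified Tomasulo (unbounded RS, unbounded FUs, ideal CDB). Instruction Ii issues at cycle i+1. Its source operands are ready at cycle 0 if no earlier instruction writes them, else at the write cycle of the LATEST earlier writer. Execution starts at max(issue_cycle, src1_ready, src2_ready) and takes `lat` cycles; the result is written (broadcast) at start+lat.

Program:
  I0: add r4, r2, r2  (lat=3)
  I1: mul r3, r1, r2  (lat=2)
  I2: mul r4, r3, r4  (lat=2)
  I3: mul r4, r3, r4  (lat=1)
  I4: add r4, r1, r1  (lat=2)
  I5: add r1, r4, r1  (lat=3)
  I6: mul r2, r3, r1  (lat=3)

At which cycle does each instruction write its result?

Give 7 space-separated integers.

Answer: 4 4 6 7 7 10 13

Derivation:
I0 add r4: issue@1 deps=(None,None) exec_start@1 write@4
I1 mul r3: issue@2 deps=(None,None) exec_start@2 write@4
I2 mul r4: issue@3 deps=(1,0) exec_start@4 write@6
I3 mul r4: issue@4 deps=(1,2) exec_start@6 write@7
I4 add r4: issue@5 deps=(None,None) exec_start@5 write@7
I5 add r1: issue@6 deps=(4,None) exec_start@7 write@10
I6 mul r2: issue@7 deps=(1,5) exec_start@10 write@13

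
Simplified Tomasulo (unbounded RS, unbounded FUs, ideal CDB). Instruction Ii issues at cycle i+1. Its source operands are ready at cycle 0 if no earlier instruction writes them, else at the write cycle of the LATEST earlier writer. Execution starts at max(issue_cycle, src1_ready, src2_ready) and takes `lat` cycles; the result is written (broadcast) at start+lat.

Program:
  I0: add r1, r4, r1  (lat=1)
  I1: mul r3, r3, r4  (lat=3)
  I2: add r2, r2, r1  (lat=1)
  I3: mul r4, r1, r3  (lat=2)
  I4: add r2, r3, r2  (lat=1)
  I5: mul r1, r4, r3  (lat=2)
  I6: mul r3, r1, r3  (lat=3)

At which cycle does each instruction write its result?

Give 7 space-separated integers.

I0 add r1: issue@1 deps=(None,None) exec_start@1 write@2
I1 mul r3: issue@2 deps=(None,None) exec_start@2 write@5
I2 add r2: issue@3 deps=(None,0) exec_start@3 write@4
I3 mul r4: issue@4 deps=(0,1) exec_start@5 write@7
I4 add r2: issue@5 deps=(1,2) exec_start@5 write@6
I5 mul r1: issue@6 deps=(3,1) exec_start@7 write@9
I6 mul r3: issue@7 deps=(5,1) exec_start@9 write@12

Answer: 2 5 4 7 6 9 12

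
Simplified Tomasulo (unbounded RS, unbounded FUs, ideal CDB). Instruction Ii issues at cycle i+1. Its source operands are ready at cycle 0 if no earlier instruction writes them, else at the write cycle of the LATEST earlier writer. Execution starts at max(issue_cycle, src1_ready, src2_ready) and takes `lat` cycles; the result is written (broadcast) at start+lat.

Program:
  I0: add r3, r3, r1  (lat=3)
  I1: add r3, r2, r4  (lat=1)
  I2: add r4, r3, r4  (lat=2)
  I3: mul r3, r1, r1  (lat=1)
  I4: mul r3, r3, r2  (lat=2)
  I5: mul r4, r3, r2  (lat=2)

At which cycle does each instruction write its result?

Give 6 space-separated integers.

I0 add r3: issue@1 deps=(None,None) exec_start@1 write@4
I1 add r3: issue@2 deps=(None,None) exec_start@2 write@3
I2 add r4: issue@3 deps=(1,None) exec_start@3 write@5
I3 mul r3: issue@4 deps=(None,None) exec_start@4 write@5
I4 mul r3: issue@5 deps=(3,None) exec_start@5 write@7
I5 mul r4: issue@6 deps=(4,None) exec_start@7 write@9

Answer: 4 3 5 5 7 9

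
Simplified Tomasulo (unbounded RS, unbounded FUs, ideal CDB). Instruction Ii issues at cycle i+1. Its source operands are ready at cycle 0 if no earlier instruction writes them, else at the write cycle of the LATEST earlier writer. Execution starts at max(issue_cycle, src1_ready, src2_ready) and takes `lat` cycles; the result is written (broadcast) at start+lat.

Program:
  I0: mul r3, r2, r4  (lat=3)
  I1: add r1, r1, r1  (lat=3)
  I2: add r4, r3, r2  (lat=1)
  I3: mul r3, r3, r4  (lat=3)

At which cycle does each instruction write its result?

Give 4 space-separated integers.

I0 mul r3: issue@1 deps=(None,None) exec_start@1 write@4
I1 add r1: issue@2 deps=(None,None) exec_start@2 write@5
I2 add r4: issue@3 deps=(0,None) exec_start@4 write@5
I3 mul r3: issue@4 deps=(0,2) exec_start@5 write@8

Answer: 4 5 5 8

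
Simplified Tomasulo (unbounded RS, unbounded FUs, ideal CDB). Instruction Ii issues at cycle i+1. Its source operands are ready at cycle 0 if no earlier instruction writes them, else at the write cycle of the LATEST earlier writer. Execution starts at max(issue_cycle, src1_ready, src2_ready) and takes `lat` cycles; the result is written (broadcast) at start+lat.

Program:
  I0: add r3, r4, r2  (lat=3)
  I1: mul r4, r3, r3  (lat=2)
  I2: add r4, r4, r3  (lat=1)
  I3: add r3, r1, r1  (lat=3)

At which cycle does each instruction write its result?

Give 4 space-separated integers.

I0 add r3: issue@1 deps=(None,None) exec_start@1 write@4
I1 mul r4: issue@2 deps=(0,0) exec_start@4 write@6
I2 add r4: issue@3 deps=(1,0) exec_start@6 write@7
I3 add r3: issue@4 deps=(None,None) exec_start@4 write@7

Answer: 4 6 7 7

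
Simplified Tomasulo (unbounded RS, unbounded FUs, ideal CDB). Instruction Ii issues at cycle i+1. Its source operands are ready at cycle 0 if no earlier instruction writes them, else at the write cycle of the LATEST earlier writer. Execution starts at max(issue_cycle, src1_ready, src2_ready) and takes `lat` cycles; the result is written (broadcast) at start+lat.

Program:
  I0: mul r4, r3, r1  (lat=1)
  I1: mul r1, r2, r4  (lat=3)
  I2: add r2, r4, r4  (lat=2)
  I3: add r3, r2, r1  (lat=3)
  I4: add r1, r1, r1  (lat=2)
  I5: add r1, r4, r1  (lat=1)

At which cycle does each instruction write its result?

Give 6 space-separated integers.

I0 mul r4: issue@1 deps=(None,None) exec_start@1 write@2
I1 mul r1: issue@2 deps=(None,0) exec_start@2 write@5
I2 add r2: issue@3 deps=(0,0) exec_start@3 write@5
I3 add r3: issue@4 deps=(2,1) exec_start@5 write@8
I4 add r1: issue@5 deps=(1,1) exec_start@5 write@7
I5 add r1: issue@6 deps=(0,4) exec_start@7 write@8

Answer: 2 5 5 8 7 8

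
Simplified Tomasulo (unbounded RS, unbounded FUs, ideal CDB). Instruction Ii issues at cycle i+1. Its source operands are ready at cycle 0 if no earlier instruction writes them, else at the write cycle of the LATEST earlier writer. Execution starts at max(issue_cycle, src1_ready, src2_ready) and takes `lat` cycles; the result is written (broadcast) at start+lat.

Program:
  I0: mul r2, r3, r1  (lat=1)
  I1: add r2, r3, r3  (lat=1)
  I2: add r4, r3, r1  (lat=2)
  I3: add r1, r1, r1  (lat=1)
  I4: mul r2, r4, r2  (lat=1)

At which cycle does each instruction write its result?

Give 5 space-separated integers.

I0 mul r2: issue@1 deps=(None,None) exec_start@1 write@2
I1 add r2: issue@2 deps=(None,None) exec_start@2 write@3
I2 add r4: issue@3 deps=(None,None) exec_start@3 write@5
I3 add r1: issue@4 deps=(None,None) exec_start@4 write@5
I4 mul r2: issue@5 deps=(2,1) exec_start@5 write@6

Answer: 2 3 5 5 6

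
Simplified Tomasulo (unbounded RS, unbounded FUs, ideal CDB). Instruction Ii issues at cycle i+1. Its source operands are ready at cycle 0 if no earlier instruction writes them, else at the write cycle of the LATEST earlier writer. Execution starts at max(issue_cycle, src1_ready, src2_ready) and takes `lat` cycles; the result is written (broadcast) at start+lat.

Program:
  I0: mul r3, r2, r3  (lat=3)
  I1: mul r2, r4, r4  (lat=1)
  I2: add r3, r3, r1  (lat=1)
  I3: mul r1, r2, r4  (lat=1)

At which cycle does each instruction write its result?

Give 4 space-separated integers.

Answer: 4 3 5 5

Derivation:
I0 mul r3: issue@1 deps=(None,None) exec_start@1 write@4
I1 mul r2: issue@2 deps=(None,None) exec_start@2 write@3
I2 add r3: issue@3 deps=(0,None) exec_start@4 write@5
I3 mul r1: issue@4 deps=(1,None) exec_start@4 write@5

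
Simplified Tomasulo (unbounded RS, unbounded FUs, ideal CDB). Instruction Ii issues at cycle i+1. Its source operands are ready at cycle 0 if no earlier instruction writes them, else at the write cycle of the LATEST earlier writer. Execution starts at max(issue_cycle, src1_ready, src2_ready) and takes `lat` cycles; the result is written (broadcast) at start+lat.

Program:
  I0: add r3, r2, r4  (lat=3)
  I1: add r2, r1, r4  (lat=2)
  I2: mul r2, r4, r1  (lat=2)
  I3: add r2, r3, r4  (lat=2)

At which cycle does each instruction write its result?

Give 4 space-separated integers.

I0 add r3: issue@1 deps=(None,None) exec_start@1 write@4
I1 add r2: issue@2 deps=(None,None) exec_start@2 write@4
I2 mul r2: issue@3 deps=(None,None) exec_start@3 write@5
I3 add r2: issue@4 deps=(0,None) exec_start@4 write@6

Answer: 4 4 5 6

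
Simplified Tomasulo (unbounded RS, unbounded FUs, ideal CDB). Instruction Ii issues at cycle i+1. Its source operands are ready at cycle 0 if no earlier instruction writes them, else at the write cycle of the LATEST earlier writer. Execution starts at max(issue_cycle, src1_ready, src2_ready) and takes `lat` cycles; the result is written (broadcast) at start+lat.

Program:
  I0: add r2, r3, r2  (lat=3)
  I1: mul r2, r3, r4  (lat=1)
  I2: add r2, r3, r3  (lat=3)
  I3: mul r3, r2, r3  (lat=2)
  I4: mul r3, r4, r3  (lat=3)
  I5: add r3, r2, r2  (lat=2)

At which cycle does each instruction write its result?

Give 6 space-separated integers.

Answer: 4 3 6 8 11 8

Derivation:
I0 add r2: issue@1 deps=(None,None) exec_start@1 write@4
I1 mul r2: issue@2 deps=(None,None) exec_start@2 write@3
I2 add r2: issue@3 deps=(None,None) exec_start@3 write@6
I3 mul r3: issue@4 deps=(2,None) exec_start@6 write@8
I4 mul r3: issue@5 deps=(None,3) exec_start@8 write@11
I5 add r3: issue@6 deps=(2,2) exec_start@6 write@8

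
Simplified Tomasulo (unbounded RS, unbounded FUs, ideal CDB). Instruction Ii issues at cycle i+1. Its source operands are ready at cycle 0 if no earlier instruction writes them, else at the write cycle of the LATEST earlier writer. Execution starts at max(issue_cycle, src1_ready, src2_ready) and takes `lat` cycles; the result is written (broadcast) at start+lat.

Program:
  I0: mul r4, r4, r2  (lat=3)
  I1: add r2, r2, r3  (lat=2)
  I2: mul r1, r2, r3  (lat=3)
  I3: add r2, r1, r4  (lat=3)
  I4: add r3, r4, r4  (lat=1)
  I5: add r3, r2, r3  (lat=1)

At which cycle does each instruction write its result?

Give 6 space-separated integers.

Answer: 4 4 7 10 6 11

Derivation:
I0 mul r4: issue@1 deps=(None,None) exec_start@1 write@4
I1 add r2: issue@2 deps=(None,None) exec_start@2 write@4
I2 mul r1: issue@3 deps=(1,None) exec_start@4 write@7
I3 add r2: issue@4 deps=(2,0) exec_start@7 write@10
I4 add r3: issue@5 deps=(0,0) exec_start@5 write@6
I5 add r3: issue@6 deps=(3,4) exec_start@10 write@11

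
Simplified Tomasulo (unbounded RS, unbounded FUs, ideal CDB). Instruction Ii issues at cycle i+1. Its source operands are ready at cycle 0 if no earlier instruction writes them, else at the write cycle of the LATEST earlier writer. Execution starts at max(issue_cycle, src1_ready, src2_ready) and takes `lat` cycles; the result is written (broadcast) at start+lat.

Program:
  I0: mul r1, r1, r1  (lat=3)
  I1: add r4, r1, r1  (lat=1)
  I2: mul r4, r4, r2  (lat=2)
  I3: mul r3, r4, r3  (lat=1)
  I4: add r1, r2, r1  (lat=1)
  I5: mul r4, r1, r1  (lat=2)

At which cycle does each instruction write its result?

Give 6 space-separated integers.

I0 mul r1: issue@1 deps=(None,None) exec_start@1 write@4
I1 add r4: issue@2 deps=(0,0) exec_start@4 write@5
I2 mul r4: issue@3 deps=(1,None) exec_start@5 write@7
I3 mul r3: issue@4 deps=(2,None) exec_start@7 write@8
I4 add r1: issue@5 deps=(None,0) exec_start@5 write@6
I5 mul r4: issue@6 deps=(4,4) exec_start@6 write@8

Answer: 4 5 7 8 6 8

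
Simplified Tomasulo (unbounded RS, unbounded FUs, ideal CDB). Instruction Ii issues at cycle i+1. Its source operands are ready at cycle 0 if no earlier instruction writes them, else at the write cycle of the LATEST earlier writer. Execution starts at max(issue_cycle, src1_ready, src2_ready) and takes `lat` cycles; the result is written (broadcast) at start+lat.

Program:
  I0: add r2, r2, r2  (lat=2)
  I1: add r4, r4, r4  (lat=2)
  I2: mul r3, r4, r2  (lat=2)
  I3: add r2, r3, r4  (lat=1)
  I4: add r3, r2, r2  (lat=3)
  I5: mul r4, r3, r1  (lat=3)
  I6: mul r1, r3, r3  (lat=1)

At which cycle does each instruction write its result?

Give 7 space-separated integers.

Answer: 3 4 6 7 10 13 11

Derivation:
I0 add r2: issue@1 deps=(None,None) exec_start@1 write@3
I1 add r4: issue@2 deps=(None,None) exec_start@2 write@4
I2 mul r3: issue@3 deps=(1,0) exec_start@4 write@6
I3 add r2: issue@4 deps=(2,1) exec_start@6 write@7
I4 add r3: issue@5 deps=(3,3) exec_start@7 write@10
I5 mul r4: issue@6 deps=(4,None) exec_start@10 write@13
I6 mul r1: issue@7 deps=(4,4) exec_start@10 write@11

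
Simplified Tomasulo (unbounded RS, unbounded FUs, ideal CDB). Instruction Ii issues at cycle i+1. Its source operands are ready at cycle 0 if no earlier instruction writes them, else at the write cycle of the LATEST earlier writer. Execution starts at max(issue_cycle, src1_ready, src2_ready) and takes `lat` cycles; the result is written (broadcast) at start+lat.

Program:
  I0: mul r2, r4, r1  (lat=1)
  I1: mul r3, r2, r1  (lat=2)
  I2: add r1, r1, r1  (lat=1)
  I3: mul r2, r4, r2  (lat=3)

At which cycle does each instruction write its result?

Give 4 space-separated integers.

I0 mul r2: issue@1 deps=(None,None) exec_start@1 write@2
I1 mul r3: issue@2 deps=(0,None) exec_start@2 write@4
I2 add r1: issue@3 deps=(None,None) exec_start@3 write@4
I3 mul r2: issue@4 deps=(None,0) exec_start@4 write@7

Answer: 2 4 4 7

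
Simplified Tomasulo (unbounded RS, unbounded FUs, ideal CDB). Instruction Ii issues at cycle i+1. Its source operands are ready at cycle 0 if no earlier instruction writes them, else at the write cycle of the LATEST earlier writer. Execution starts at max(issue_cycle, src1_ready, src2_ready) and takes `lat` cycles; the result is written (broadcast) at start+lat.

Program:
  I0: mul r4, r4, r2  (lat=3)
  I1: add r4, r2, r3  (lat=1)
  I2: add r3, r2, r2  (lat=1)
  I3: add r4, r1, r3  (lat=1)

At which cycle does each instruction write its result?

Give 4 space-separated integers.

I0 mul r4: issue@1 deps=(None,None) exec_start@1 write@4
I1 add r4: issue@2 deps=(None,None) exec_start@2 write@3
I2 add r3: issue@3 deps=(None,None) exec_start@3 write@4
I3 add r4: issue@4 deps=(None,2) exec_start@4 write@5

Answer: 4 3 4 5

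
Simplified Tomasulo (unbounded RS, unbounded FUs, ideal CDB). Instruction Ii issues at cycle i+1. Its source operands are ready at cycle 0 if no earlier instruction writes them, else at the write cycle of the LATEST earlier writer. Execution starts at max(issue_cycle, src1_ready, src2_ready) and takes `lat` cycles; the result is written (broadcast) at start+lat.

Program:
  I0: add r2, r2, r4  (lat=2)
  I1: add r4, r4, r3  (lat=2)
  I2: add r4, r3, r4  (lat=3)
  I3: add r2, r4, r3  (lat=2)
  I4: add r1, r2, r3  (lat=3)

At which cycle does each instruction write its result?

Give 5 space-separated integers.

I0 add r2: issue@1 deps=(None,None) exec_start@1 write@3
I1 add r4: issue@2 deps=(None,None) exec_start@2 write@4
I2 add r4: issue@3 deps=(None,1) exec_start@4 write@7
I3 add r2: issue@4 deps=(2,None) exec_start@7 write@9
I4 add r1: issue@5 deps=(3,None) exec_start@9 write@12

Answer: 3 4 7 9 12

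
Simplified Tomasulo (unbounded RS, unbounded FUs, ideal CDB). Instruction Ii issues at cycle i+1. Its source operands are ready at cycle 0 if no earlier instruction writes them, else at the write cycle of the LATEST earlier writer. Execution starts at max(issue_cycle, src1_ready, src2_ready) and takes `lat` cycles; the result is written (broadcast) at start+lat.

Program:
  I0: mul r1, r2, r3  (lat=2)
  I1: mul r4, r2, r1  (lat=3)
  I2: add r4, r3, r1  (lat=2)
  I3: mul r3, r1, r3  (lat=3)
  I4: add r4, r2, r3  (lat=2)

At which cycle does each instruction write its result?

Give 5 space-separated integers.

I0 mul r1: issue@1 deps=(None,None) exec_start@1 write@3
I1 mul r4: issue@2 deps=(None,0) exec_start@3 write@6
I2 add r4: issue@3 deps=(None,0) exec_start@3 write@5
I3 mul r3: issue@4 deps=(0,None) exec_start@4 write@7
I4 add r4: issue@5 deps=(None,3) exec_start@7 write@9

Answer: 3 6 5 7 9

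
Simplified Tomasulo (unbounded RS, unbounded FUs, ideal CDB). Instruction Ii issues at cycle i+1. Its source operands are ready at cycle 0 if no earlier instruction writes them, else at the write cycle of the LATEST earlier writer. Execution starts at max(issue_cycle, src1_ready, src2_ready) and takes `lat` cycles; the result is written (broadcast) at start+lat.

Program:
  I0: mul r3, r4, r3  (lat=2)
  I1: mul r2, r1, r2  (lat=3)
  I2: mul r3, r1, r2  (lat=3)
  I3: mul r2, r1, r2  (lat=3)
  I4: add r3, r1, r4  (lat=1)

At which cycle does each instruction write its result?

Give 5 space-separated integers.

I0 mul r3: issue@1 deps=(None,None) exec_start@1 write@3
I1 mul r2: issue@2 deps=(None,None) exec_start@2 write@5
I2 mul r3: issue@3 deps=(None,1) exec_start@5 write@8
I3 mul r2: issue@4 deps=(None,1) exec_start@5 write@8
I4 add r3: issue@5 deps=(None,None) exec_start@5 write@6

Answer: 3 5 8 8 6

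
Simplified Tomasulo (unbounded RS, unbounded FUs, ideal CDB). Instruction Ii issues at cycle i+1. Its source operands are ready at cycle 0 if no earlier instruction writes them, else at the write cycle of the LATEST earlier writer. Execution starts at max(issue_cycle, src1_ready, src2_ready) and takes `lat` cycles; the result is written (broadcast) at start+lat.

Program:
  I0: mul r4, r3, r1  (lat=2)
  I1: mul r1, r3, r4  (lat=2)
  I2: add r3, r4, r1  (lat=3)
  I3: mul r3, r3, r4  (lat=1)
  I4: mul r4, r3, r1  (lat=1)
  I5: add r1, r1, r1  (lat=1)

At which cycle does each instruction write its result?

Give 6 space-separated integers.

Answer: 3 5 8 9 10 7

Derivation:
I0 mul r4: issue@1 deps=(None,None) exec_start@1 write@3
I1 mul r1: issue@2 deps=(None,0) exec_start@3 write@5
I2 add r3: issue@3 deps=(0,1) exec_start@5 write@8
I3 mul r3: issue@4 deps=(2,0) exec_start@8 write@9
I4 mul r4: issue@5 deps=(3,1) exec_start@9 write@10
I5 add r1: issue@6 deps=(1,1) exec_start@6 write@7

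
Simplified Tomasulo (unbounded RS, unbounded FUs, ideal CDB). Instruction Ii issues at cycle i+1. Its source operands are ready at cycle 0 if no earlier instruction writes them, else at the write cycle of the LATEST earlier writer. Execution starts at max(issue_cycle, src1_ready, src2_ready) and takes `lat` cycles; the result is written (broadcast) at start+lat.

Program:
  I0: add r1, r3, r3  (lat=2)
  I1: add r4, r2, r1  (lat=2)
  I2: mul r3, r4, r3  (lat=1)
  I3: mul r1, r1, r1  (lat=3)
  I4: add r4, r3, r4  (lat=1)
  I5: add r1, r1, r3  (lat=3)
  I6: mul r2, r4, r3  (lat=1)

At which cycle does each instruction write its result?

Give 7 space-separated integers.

Answer: 3 5 6 7 7 10 8

Derivation:
I0 add r1: issue@1 deps=(None,None) exec_start@1 write@3
I1 add r4: issue@2 deps=(None,0) exec_start@3 write@5
I2 mul r3: issue@3 deps=(1,None) exec_start@5 write@6
I3 mul r1: issue@4 deps=(0,0) exec_start@4 write@7
I4 add r4: issue@5 deps=(2,1) exec_start@6 write@7
I5 add r1: issue@6 deps=(3,2) exec_start@7 write@10
I6 mul r2: issue@7 deps=(4,2) exec_start@7 write@8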